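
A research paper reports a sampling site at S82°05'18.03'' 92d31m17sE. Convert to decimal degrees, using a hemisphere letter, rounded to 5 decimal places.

φ: 5′ + 18.03″ = 5.30050′; 82 + 5.30050/60 = 82.088342
λ: 31′ + 17″ = 31.28333′; 92 + 31.28333/60 = 92.521389

82.08834° S, 92.52139° E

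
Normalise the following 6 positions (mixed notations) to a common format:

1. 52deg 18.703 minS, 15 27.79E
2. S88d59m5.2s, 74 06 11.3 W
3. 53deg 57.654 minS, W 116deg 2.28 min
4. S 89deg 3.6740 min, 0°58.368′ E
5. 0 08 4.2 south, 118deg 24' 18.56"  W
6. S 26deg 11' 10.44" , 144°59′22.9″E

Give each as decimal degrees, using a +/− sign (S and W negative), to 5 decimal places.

1. -52.31172, 15.46317
2. -88.98478, -74.10314
3. -53.96090, -116.03800
4. -89.06123, 0.97280
5. -0.13450, -118.40516
6. -26.18623, 144.98969

Point 1:
  φ: 18.703′ = 0.311717°; total 52.311717
  S ⇒ negate
  λ: 15 + 27.79/60 = 15.463167
  E → positive
Point 2:
  Lat: 88 + 59/60 + 5.2/3600 = 88.984778
  hemisphere S, so the sign is −
  Lon: 6′ + 11.3″ = 6.18833′; 74 + 6.18833/60 = 74.103139
  hemisphere W, so the sign is −
Point 3:
  Latitude: 53 + 57.654/60 = 53.960900
  S → negative
  λ: 116 + 2.28/60 = 116.038000
  W ⇒ negate
Point 4:
  φ: 3.674′ = 0.061233°; total 89.061233
  S ⇒ negate
  Longitude: 0 + 58.368/60 = 0.972800
  E ⇒ keep positive
Point 5:
  φ: 8′ + 4.2″ = 8.07000′; 0 + 8.07000/60 = 0.134500
  S ⇒ negate
  Longitude: 118° + 24/60 + 18.56/3600 = 118 + 0.400000 + 0.005156 = 118.405156
  W ⇒ negate
Point 6:
  φ: 26 + 11/60 + 10.44/3600 = 26.186233
  hemisphere S, so the sign is −
  Lon: 144 + 59/60 + 22.9/3600 = 144.989694
  E → positive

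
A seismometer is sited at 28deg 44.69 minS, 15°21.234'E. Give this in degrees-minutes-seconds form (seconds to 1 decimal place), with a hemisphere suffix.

Lat: fractional minutes 0.69000 × 60 = 41.400″
Lon: 21.23400′ → 21′ and 0.23400 × 60 = 14.040″

28°44′41.4″ S, 15°21′14.0″ E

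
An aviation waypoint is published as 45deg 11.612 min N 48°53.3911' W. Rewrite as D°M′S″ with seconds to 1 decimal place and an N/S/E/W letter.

45°11′36.7″ N, 48°53′23.5″ W

φ: fractional minutes 0.61200 × 60 = 36.720″
Lon: fractional minutes 0.39110 × 60 = 23.466″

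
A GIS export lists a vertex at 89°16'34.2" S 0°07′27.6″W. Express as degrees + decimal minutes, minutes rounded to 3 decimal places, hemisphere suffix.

Lat: 16 + 34.2/60 = 16.57000′
Lon: seconds/60 = 0.46000; minutes = 7 + 0.46000 = 7.46000

89° 16.570′ S, 0° 7.460′ W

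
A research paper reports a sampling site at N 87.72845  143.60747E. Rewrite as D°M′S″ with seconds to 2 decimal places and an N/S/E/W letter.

87°43′42.42″ N, 143°36′26.89″ E

φ: 0.728450° → 43.70700′; 0.70700 × 60 = 42.4200″
Longitude: whole degrees 143; 36.44820′ → 36′ and 26.8920″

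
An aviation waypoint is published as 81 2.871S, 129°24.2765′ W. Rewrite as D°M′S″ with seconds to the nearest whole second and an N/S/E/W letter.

81°02′52″ S, 129°24′17″ W

φ: fractional minutes 0.87100 × 60 = 52.26″
λ: 24.27650′ → 24′ and 0.27650 × 60 = 16.59″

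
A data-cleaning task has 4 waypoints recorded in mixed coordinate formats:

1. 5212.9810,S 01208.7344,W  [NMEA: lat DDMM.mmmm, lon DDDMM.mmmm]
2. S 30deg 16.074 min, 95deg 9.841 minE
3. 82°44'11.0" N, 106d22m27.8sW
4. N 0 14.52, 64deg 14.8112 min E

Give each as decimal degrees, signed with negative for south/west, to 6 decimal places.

Point 1:
  φ: degrees = first 2 digits = 52, minutes = 12.981; 52 + 12.981/60 = 52.2163500
  S ⇒ negate
  Lon: degrees = first 3 digits = 12, minutes = 8.7344; 12 + 8.7344/60 = 12.1455733
  W → negative
Point 2:
  Latitude: 30 + 16.074/60 = 30.2679000
  S ⇒ negate
  Longitude: 95 + 9.841/60 = 95.1640167
  E → positive
Point 3:
  Latitude: 82° + 44/60 + 11/3600 = 82 + 0.733333 + 0.003056 = 82.7363889
  N ⇒ keep positive
  λ: 106 + 22/60 + 27.8/3600 = 106.3743889
  hemisphere W, so the sign is −
Point 4:
  Lat: 14.52′ = 0.242000°; total 0.2420000
  N → positive
  λ: 14.8112′ = 0.246853°; total 64.2468533
  E → positive

1. -52.216350, -12.145573
2. -30.267900, 95.164017
3. 82.736389, -106.374389
4. 0.242000, 64.246853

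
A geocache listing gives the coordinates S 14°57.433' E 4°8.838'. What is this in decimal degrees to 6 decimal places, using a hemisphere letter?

φ: 14 + 57.433/60 = 14.9572167
λ: 4 + 8.838/60 = 4.1473000

14.957217° S, 4.147300° E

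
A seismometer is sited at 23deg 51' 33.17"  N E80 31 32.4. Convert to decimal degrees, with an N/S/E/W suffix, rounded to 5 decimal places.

φ: 51′ + 33.17″ = 51.55283′; 23 + 51.55283/60 = 23.859214
Lon: 80° + 31/60 + 32.4/3600 = 80 + 0.516667 + 0.009000 = 80.525667

23.85921° N, 80.52567° E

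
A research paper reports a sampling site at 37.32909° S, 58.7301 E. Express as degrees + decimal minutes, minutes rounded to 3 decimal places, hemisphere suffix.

Lat: fractional part 0.329090 → 19.74540 minutes
Lon: minutes = (58.730100 − 58) × 60 = 43.80600

37° 19.745′ S, 58° 43.806′ E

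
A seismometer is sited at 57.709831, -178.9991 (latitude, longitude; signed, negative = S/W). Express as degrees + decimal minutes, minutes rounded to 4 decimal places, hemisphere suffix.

57° 42.5899′ N, 178° 59.9460′ W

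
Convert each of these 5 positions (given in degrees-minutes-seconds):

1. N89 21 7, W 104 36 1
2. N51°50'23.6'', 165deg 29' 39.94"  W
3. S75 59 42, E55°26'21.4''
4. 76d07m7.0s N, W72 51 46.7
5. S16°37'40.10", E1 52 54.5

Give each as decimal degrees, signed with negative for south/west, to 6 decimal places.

1. 89.351944, -104.600278
2. 51.839889, -165.494428
3. -75.995000, 55.439278
4. 76.118611, -72.862972
5. -16.627806, 1.881806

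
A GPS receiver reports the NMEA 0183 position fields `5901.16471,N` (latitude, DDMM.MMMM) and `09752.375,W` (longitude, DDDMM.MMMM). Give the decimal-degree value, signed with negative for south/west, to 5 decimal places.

59.01941, -97.87292

φ: degrees = first 2 digits = 59, minutes = 1.16471; 59 + 1.16471/60 = 59.019412
N → positive
Longitude: split at 3 digits → 097° and 52.375′; 97 + 52.375/60 = 97.872917
W → negative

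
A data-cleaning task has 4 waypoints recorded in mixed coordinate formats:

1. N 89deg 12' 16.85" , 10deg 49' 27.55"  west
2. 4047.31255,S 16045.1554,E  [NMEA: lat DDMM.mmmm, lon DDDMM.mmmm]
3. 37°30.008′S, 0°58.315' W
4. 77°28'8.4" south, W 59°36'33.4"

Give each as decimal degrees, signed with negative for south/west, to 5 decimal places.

1. 89.20468, -10.82432
2. -40.78854, 160.75259
3. -37.50013, -0.97192
4. -77.46900, -59.60928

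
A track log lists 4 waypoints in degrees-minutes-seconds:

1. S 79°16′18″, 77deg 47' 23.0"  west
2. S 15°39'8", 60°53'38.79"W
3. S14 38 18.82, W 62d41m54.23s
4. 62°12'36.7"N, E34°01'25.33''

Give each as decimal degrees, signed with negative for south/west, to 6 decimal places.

1. -79.271667, -77.789722
2. -15.652222, -60.894108
3. -14.638561, -62.698397
4. 62.210194, 34.023703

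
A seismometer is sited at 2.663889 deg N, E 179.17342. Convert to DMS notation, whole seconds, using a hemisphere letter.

φ: 0.663889 × 60 = 39.83334′ → 39′, remainder × 60 = 50.00″
λ: 0.173420 × 60 = 10.40520′ → 10′, remainder × 60 = 24.31″

2°39′50″ N, 179°10′24″ E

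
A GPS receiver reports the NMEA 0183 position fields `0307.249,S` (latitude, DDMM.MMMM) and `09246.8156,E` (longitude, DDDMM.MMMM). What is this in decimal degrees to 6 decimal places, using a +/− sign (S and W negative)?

-3.120817, 92.780260

Lat: degrees = first 2 digits = 3, minutes = 7.249; 3 + 7.249/60 = 3.1208167
S ⇒ negate
Longitude: degrees = first 3 digits = 92, minutes = 46.8156; 92 + 46.8156/60 = 92.7802600
E → positive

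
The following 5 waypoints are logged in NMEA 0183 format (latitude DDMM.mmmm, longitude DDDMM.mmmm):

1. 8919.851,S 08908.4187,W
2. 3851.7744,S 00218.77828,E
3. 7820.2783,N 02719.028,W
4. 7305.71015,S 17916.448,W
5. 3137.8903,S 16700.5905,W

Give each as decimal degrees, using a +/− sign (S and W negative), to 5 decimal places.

Point 1:
  φ: degrees = first 2 digits = 89, minutes = 19.851; 89 + 19.851/60 = 89.330850
  S ⇒ negate
  Longitude: split at 3 digits → 089° and 8.4187′; 89 + 8.4187/60 = 89.140312
  W ⇒ negate
Point 2:
  Lat: degrees = first 2 digits = 38, minutes = 51.7744; 38 + 51.7744/60 = 38.862907
  hemisphere S, so the sign is −
  Lon: degrees = first 3 digits = 2, minutes = 18.77828; 2 + 18.77828/60 = 2.312971
  E ⇒ keep positive
Point 3:
  Lat: split at 2 digits → 78° and 20.2783′; 78 + 20.2783/60 = 78.337972
  N ⇒ keep positive
  λ: degrees = first 3 digits = 27, minutes = 19.028; 27 + 19.028/60 = 27.317133
  W ⇒ negate
Point 4:
  φ: degrees = first 2 digits = 73, minutes = 5.71015; 73 + 5.71015/60 = 73.095169
  S → negative
  λ: split at 3 digits → 179° and 16.448′; 179 + 16.448/60 = 179.274133
  hemisphere W, so the sign is −
Point 5:
  φ: split at 2 digits → 31° and 37.8903′; 31 + 37.8903/60 = 31.631505
  hemisphere S, so the sign is −
  Lon: split at 3 digits → 167° and 0.5905′; 167 + 0.5905/60 = 167.009842
  W ⇒ negate

1. -89.33085, -89.14031
2. -38.86291, 2.31297
3. 78.33797, -27.31713
4. -73.09517, -179.27413
5. -31.63151, -167.00984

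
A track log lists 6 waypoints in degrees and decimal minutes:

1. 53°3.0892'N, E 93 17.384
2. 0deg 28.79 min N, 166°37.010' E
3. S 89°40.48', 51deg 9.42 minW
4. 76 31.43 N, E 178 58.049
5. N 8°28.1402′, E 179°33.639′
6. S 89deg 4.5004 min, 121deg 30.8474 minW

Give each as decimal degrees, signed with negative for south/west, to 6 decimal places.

1. 53.051487, 93.289733
2. 0.479833, 166.616833
3. -89.674667, -51.157000
4. 76.523833, 178.967483
5. 8.469003, 179.560650
6. -89.075007, -121.514123

Point 1:
  Latitude: 3.0892′ = 0.051487°; total 53.0514867
  N ⇒ keep positive
  λ: 93 + 17.384/60 = 93.2897333
  E ⇒ keep positive
Point 2:
  Latitude: 28.79′ = 0.479833°; total 0.4798333
  N → positive
  Lon: 37.01′ = 0.616833°; total 166.6168333
  E → positive
Point 3:
  Lat: 40.48′ = 0.674667°; total 89.6746667
  S → negative
  λ: 9.42′ = 0.157000°; total 51.1570000
  W ⇒ negate
Point 4:
  φ: 76 + 31.43/60 = 76.5238333
  N → positive
  Lon: 178 + 58.049/60 = 178.9674833
  E ⇒ keep positive
Point 5:
  Latitude: 8 + 28.1402/60 = 8.4690033
  N → positive
  Longitude: 33.639′ = 0.560650°; total 179.5606500
  E → positive
Point 6:
  φ: 4.5004′ = 0.075007°; total 89.0750067
  S ⇒ negate
  Lon: 30.8474′ = 0.514123°; total 121.5141233
  W ⇒ negate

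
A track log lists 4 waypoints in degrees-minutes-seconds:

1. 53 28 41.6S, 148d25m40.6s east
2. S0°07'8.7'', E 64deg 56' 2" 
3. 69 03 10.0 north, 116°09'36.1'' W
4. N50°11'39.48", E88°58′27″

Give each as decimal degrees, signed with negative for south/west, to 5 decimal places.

Point 1:
  φ: 28′ + 41.6″ = 28.69333′; 53 + 28.69333/60 = 53.478222
  hemisphere S, so the sign is −
  Longitude: 148 + 25/60 + 40.6/3600 = 148.427944
  E → positive
Point 2:
  Lat: 0° + 7/60 + 8.7/3600 = 0 + 0.116667 + 0.002417 = 0.119083
  hemisphere S, so the sign is −
  λ: 64 + 56/60 + 2/3600 = 64.933889
  E ⇒ keep positive
Point 3:
  Lat: 69 + 3/60 + 10/3600 = 69.052778
  N → positive
  Longitude: 9′ + 36.1″ = 9.60167′; 116 + 9.60167/60 = 116.160028
  W → negative
Point 4:
  φ: 50 + 11/60 + 39.48/3600 = 50.194300
  N → positive
  Longitude: 58′ + 27″ = 58.45000′; 88 + 58.45000/60 = 88.974167
  E ⇒ keep positive

1. -53.47822, 148.42794
2. -0.11908, 64.93389
3. 69.05278, -116.16003
4. 50.19430, 88.97417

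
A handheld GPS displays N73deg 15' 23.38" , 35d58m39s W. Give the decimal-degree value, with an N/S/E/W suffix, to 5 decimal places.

φ: 73° + 15/60 + 23.38/3600 = 73 + 0.250000 + 0.006494 = 73.256494
λ: 35° + 58/60 + 39/3600 = 35 + 0.966667 + 0.010833 = 35.977500

73.25649° N, 35.97750° W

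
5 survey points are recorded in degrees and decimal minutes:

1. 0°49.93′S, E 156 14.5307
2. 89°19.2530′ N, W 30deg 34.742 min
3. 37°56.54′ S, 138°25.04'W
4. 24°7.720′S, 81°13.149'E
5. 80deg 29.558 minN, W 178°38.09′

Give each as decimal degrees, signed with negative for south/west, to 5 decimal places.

Point 1:
  Lat: 0 + 49.93/60 = 0.832167
  S ⇒ negate
  Lon: 14.5307′ = 0.242178°; total 156.242178
  E ⇒ keep positive
Point 2:
  Latitude: 19.253′ = 0.320883°; total 89.320883
  N ⇒ keep positive
  Lon: 30 + 34.742/60 = 30.579033
  W ⇒ negate
Point 3:
  φ: 56.54′ = 0.942333°; total 37.942333
  hemisphere S, so the sign is −
  Lon: 138 + 25.04/60 = 138.417333
  hemisphere W, so the sign is −
Point 4:
  Lat: 7.72′ = 0.128667°; total 24.128667
  S → negative
  Lon: 81 + 13.149/60 = 81.219150
  E → positive
Point 5:
  Latitude: 29.558′ = 0.492633°; total 80.492633
  N → positive
  Longitude: 178 + 38.09/60 = 178.634833
  hemisphere W, so the sign is −

1. -0.83217, 156.24218
2. 89.32088, -30.57903
3. -37.94233, -138.41733
4. -24.12867, 81.21915
5. 80.49263, -178.63483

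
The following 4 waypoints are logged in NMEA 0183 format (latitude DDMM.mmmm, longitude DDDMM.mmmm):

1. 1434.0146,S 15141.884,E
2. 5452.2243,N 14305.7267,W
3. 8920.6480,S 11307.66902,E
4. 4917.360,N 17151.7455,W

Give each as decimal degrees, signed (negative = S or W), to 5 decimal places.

Point 1:
  Latitude: split at 2 digits → 14° and 34.0146′; 14 + 34.0146/60 = 14.566910
  hemisphere S, so the sign is −
  Lon: degrees = first 3 digits = 151, minutes = 41.884; 151 + 41.884/60 = 151.698067
  E → positive
Point 2:
  Latitude: degrees = first 2 digits = 54, minutes = 52.2243; 54 + 52.2243/60 = 54.870405
  N → positive
  λ: degrees = first 3 digits = 143, minutes = 5.7267; 143 + 5.7267/60 = 143.095445
  W → negative
Point 3:
  Lat: degrees = first 2 digits = 89, minutes = 20.648; 89 + 20.648/60 = 89.344133
  S → negative
  Longitude: split at 3 digits → 113° and 7.66902′; 113 + 7.66902/60 = 113.127817
  E ⇒ keep positive
Point 4:
  Lat: degrees = first 2 digits = 49, minutes = 17.36; 49 + 17.36/60 = 49.289333
  N → positive
  λ: split at 3 digits → 171° and 51.7455′; 171 + 51.7455/60 = 171.862425
  W ⇒ negate

1. -14.56691, 151.69807
2. 54.87041, -143.09545
3. -89.34413, 113.12782
4. 49.28933, -171.86243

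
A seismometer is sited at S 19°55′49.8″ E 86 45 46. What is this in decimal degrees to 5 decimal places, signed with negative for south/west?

Lat: 55′ + 49.8″ = 55.83000′; 19 + 55.83000/60 = 19.930500
S → negative
λ: 86 + 45/60 + 46/3600 = 86.762778
E ⇒ keep positive

-19.93050, 86.76278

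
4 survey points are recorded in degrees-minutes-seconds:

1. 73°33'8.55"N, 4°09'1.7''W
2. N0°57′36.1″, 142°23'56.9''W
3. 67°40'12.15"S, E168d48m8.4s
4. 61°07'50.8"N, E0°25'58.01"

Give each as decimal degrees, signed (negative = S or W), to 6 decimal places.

1. 73.552375, -4.150472
2. 0.960028, -142.399139
3. -67.670042, 168.802333
4. 61.130778, 0.432781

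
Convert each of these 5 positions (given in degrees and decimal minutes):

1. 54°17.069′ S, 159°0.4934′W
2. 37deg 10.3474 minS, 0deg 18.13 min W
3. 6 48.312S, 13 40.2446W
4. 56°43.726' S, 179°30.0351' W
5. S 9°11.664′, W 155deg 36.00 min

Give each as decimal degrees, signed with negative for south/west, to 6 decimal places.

Point 1:
  Latitude: 17.069′ = 0.284483°; total 54.2844833
  hemisphere S, so the sign is −
  Lon: 0.4934′ = 0.008223°; total 159.0082233
  hemisphere W, so the sign is −
Point 2:
  Latitude: 37 + 10.3474/60 = 37.1724567
  S ⇒ negate
  λ: 18.13′ = 0.302167°; total 0.3021667
  W ⇒ negate
Point 3:
  Latitude: 48.312′ = 0.805200°; total 6.8052000
  hemisphere S, so the sign is −
  Lon: 40.2446′ = 0.670743°; total 13.6707433
  hemisphere W, so the sign is −
Point 4:
  φ: 43.726′ = 0.728767°; total 56.7287667
  hemisphere S, so the sign is −
  Lon: 30.0351′ = 0.500585°; total 179.5005850
  W ⇒ negate
Point 5:
  Latitude: 11.664′ = 0.194400°; total 9.1944000
  S → negative
  Longitude: 155 + 36/60 = 155.6000000
  hemisphere W, so the sign is −

1. -54.284483, -159.008223
2. -37.172457, -0.302167
3. -6.805200, -13.670743
4. -56.728767, -179.500585
5. -9.194400, -155.600000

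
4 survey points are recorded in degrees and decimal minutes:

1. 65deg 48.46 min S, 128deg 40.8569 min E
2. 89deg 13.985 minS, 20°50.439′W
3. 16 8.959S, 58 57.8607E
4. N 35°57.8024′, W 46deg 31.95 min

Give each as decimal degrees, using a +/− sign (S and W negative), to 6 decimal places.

1. -65.807667, 128.680948
2. -89.233083, -20.840650
3. -16.149317, 58.964345
4. 35.963373, -46.532500

Point 1:
  Latitude: 65 + 48.46/60 = 65.8076667
  hemisphere S, so the sign is −
  Lon: 40.8569′ = 0.680948°; total 128.6809483
  E ⇒ keep positive
Point 2:
  φ: 89 + 13.985/60 = 89.2330833
  S → negative
  Longitude: 50.439′ = 0.840650°; total 20.8406500
  W ⇒ negate
Point 3:
  Latitude: 8.959′ = 0.149317°; total 16.1493167
  hemisphere S, so the sign is −
  Longitude: 57.8607′ = 0.964345°; total 58.9643450
  E → positive
Point 4:
  Latitude: 57.8024′ = 0.963373°; total 35.9633733
  N ⇒ keep positive
  λ: 46 + 31.95/60 = 46.5325000
  W → negative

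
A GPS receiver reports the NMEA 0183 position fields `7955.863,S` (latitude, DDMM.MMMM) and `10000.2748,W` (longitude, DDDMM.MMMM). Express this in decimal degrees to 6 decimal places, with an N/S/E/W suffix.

79.931050° S, 100.004580° W

Lat: degrees = first 2 digits = 79, minutes = 55.863; 79 + 55.863/60 = 79.9310500
Longitude: split at 3 digits → 100° and 0.2748′; 100 + 0.2748/60 = 100.0045800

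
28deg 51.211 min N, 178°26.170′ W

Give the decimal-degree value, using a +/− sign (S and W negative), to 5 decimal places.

Latitude: 28 + 51.211/60 = 28.853517
N ⇒ keep positive
Lon: 26.17′ = 0.436167°; total 178.436167
W → negative

28.85352, -178.43617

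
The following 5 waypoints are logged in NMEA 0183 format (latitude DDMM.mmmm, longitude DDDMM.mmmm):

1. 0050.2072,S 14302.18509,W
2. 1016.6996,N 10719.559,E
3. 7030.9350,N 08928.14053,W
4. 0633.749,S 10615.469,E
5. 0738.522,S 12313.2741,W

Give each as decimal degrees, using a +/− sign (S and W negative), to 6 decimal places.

Point 1:
  φ: degrees = first 2 digits = 0, minutes = 50.2072; 0 + 50.2072/60 = 0.8367867
  S ⇒ negate
  Longitude: split at 3 digits → 143° and 2.18509′; 143 + 2.18509/60 = 143.0364182
  W → negative
Point 2:
  Lat: split at 2 digits → 10° and 16.6996′; 10 + 16.6996/60 = 10.2783267
  N ⇒ keep positive
  Lon: degrees = first 3 digits = 107, minutes = 19.559; 107 + 19.559/60 = 107.3259833
  E ⇒ keep positive
Point 3:
  Latitude: degrees = first 2 digits = 70, minutes = 30.935; 70 + 30.935/60 = 70.5155833
  N → positive
  λ: split at 3 digits → 089° and 28.14053′; 89 + 28.14053/60 = 89.4690088
  hemisphere W, so the sign is −
Point 4:
  φ: split at 2 digits → 06° and 33.749′; 6 + 33.749/60 = 6.5624833
  hemisphere S, so the sign is −
  Lon: degrees = first 3 digits = 106, minutes = 15.469; 106 + 15.469/60 = 106.2578167
  E ⇒ keep positive
Point 5:
  φ: split at 2 digits → 07° and 38.522′; 7 + 38.522/60 = 7.6420333
  S ⇒ negate
  Longitude: split at 3 digits → 123° and 13.2741′; 123 + 13.2741/60 = 123.2212350
  W → negative

1. -0.836787, -143.036418
2. 10.278327, 107.325983
3. 70.515583, -89.469009
4. -6.562483, 106.257817
5. -7.642033, -123.221235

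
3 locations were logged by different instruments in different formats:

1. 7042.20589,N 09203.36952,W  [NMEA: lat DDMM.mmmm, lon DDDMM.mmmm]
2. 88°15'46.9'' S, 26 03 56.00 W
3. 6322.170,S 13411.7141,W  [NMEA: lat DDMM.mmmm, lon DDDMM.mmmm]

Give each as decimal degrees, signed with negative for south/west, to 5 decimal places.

1. 70.70343, -92.05616
2. -88.26303, -26.06556
3. -63.36950, -134.19524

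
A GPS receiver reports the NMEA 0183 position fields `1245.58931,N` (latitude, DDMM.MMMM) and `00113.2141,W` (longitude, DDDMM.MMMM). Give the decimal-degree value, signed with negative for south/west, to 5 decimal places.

φ: degrees = first 2 digits = 12, minutes = 45.58931; 12 + 45.58931/60 = 12.759822
N ⇒ keep positive
λ: split at 3 digits → 001° and 13.2141′; 1 + 13.2141/60 = 1.220235
hemisphere W, so the sign is −

12.75982, -1.22024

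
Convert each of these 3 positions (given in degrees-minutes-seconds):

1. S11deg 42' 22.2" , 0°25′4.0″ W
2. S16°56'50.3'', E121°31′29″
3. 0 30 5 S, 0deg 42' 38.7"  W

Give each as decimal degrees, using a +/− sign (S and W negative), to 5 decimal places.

1. -11.70617, -0.41778
2. -16.94731, 121.52472
3. -0.50139, -0.71075

Point 1:
  Latitude: 42′ + 22.2″ = 42.37000′; 11 + 42.37000/60 = 11.706167
  S → negative
  Longitude: 0 + 25/60 + 4/3600 = 0.417778
  hemisphere W, so the sign is −
Point 2:
  Lat: 16° + 56/60 + 50.3/3600 = 16 + 0.933333 + 0.013972 = 16.947306
  S → negative
  Lon: 121 + 31/60 + 29/3600 = 121.524722
  E ⇒ keep positive
Point 3:
  φ: 0° + 30/60 + 5/3600 = 0 + 0.500000 + 0.001389 = 0.501389
  S → negative
  Longitude: 42′ + 38.7″ = 42.64500′; 0 + 42.64500/60 = 0.710750
  W ⇒ negate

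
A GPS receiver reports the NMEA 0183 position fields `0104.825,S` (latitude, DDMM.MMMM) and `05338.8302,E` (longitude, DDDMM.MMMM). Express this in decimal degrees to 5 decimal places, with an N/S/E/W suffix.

1.08042° S, 53.64717° E

Latitude: degrees = first 2 digits = 1, minutes = 4.825; 1 + 4.825/60 = 1.080417
Longitude: split at 3 digits → 053° and 38.8302′; 53 + 38.8302/60 = 53.647170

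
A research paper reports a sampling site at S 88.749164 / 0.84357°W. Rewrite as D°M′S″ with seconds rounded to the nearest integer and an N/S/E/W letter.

Latitude: 0.749164 × 60 = 44.94984′ → 44′, remainder × 60 = 56.99″
Lon: 0.843570° → 50.61420′; 0.61420 × 60 = 36.85″

88°44′57″ S, 0°50′37″ W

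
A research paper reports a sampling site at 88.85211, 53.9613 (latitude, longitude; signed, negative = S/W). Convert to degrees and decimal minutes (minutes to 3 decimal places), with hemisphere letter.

Latitude: 88° + 0.852110 × 60 = 88° 51.12660′
λ: minutes = (53.961300 − 53) × 60 = 57.67800

88° 51.127′ N, 53° 57.678′ E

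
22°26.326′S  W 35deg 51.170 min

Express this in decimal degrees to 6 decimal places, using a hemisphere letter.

22.438767° S, 35.852833° W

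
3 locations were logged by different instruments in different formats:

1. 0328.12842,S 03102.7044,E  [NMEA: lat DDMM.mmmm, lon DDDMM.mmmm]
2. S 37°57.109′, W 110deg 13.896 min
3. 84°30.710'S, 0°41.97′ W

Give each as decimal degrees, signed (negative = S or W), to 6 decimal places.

1. -3.468807, 31.045073
2. -37.951817, -110.231600
3. -84.511833, -0.699500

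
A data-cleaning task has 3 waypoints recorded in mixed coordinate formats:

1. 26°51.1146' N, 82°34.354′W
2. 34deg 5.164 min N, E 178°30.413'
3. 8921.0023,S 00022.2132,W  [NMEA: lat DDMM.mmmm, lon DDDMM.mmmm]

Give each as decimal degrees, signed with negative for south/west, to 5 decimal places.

1. 26.85191, -82.57257
2. 34.08607, 178.50688
3. -89.35004, -0.37022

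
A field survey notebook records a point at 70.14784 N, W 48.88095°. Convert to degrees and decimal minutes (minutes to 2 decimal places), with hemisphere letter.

Latitude: fractional part 0.147840 → 8.8704 minutes
Longitude: 48° + 0.880950 × 60 = 48° 52.8570′

70° 8.87′ N, 48° 52.86′ W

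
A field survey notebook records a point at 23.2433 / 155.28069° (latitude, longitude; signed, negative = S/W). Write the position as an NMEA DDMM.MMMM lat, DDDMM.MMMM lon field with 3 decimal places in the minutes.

Latitude: minutes = (23.243300 − 23) × 60 = 14.59800
λ: minutes = (155.280690 − 155) × 60 = 16.84140

2314.598,N / 15516.841,E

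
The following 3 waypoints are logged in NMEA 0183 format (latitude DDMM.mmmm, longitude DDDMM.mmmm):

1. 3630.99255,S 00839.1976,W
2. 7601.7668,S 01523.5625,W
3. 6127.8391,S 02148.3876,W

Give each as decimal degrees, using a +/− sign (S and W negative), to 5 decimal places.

Point 1:
  Latitude: split at 2 digits → 36° and 30.99255′; 36 + 30.99255/60 = 36.516543
  S ⇒ negate
  λ: split at 3 digits → 008° and 39.1976′; 8 + 39.1976/60 = 8.653293
  W → negative
Point 2:
  φ: split at 2 digits → 76° and 1.7668′; 76 + 1.7668/60 = 76.029447
  S → negative
  Longitude: degrees = first 3 digits = 15, minutes = 23.5625; 15 + 23.5625/60 = 15.392708
  hemisphere W, so the sign is −
Point 3:
  φ: degrees = first 2 digits = 61, minutes = 27.8391; 61 + 27.8391/60 = 61.463985
  hemisphere S, so the sign is −
  Lon: degrees = first 3 digits = 21, minutes = 48.3876; 21 + 48.3876/60 = 21.806460
  W ⇒ negate

1. -36.51654, -8.65329
2. -76.02945, -15.39271
3. -61.46399, -21.80646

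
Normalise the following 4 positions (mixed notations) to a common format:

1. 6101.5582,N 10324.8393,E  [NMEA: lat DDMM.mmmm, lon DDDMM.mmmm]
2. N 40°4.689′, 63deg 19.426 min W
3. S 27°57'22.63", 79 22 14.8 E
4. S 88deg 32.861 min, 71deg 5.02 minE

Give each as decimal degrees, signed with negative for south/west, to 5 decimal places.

1. 61.02597, 103.41399
2. 40.07815, -63.32377
3. -27.95629, 79.37078
4. -88.54768, 71.08367

Point 1:
  φ: split at 2 digits → 61° and 1.5582′; 61 + 1.5582/60 = 61.025970
  N ⇒ keep positive
  λ: degrees = first 3 digits = 103, minutes = 24.8393; 103 + 24.8393/60 = 103.413988
  E ⇒ keep positive
Point 2:
  φ: 4.689′ = 0.078150°; total 40.078150
  N ⇒ keep positive
  Lon: 19.426′ = 0.323767°; total 63.323767
  hemisphere W, so the sign is −
Point 3:
  Latitude: 27 + 57/60 + 22.63/3600 = 27.956286
  S ⇒ negate
  Lon: 79° + 22/60 + 14.8/3600 = 79 + 0.366667 + 0.004111 = 79.370778
  E → positive
Point 4:
  φ: 32.861′ = 0.547683°; total 88.547683
  hemisphere S, so the sign is −
  Longitude: 5.02′ = 0.083667°; total 71.083667
  E ⇒ keep positive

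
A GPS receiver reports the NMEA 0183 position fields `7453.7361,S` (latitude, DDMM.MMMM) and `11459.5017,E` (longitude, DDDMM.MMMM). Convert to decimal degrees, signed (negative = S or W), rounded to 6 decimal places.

Latitude: degrees = first 2 digits = 74, minutes = 53.7361; 74 + 53.7361/60 = 74.8956017
S ⇒ negate
Lon: degrees = first 3 digits = 114, minutes = 59.5017; 114 + 59.5017/60 = 114.9916950
E ⇒ keep positive

-74.895602, 114.991695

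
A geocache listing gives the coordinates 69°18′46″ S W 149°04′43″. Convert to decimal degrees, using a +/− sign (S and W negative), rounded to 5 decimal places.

Latitude: 69 + 18/60 + 46/3600 = 69.312778
hemisphere S, so the sign is −
λ: 149° + 4/60 + 43/3600 = 149 + 0.066667 + 0.011944 = 149.078611
W → negative

-69.31278, -149.07861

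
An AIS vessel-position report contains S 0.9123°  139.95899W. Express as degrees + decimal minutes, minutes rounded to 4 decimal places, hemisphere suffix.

Latitude: minutes = (0.912300 − 0) × 60 = 54.738000
λ: fractional part 0.958990 → 57.539400 minutes

0° 54.7380′ S, 139° 57.5394′ W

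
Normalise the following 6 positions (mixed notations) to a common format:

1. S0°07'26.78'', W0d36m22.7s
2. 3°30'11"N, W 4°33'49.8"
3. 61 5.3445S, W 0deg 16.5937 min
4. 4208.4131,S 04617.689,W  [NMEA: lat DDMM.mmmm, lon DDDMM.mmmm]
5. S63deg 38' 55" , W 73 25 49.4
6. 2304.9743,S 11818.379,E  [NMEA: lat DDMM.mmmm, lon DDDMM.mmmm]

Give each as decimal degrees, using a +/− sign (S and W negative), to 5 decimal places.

Point 1:
  φ: 7′ + 26.78″ = 7.44633′; 0 + 7.44633/60 = 0.124106
  S ⇒ negate
  Longitude: 36′ + 22.7″ = 36.37833′; 0 + 36.37833/60 = 0.606306
  hemisphere W, so the sign is −
Point 2:
  φ: 30′ + 11″ = 30.18333′; 3 + 30.18333/60 = 3.503056
  N ⇒ keep positive
  Longitude: 4 + 33/60 + 49.8/3600 = 4.563833
  hemisphere W, so the sign is −
Point 3:
  Lat: 61 + 5.3445/60 = 61.089075
  hemisphere S, so the sign is −
  Longitude: 16.5937′ = 0.276562°; total 0.276562
  hemisphere W, so the sign is −
Point 4:
  φ: split at 2 digits → 42° and 8.4131′; 42 + 8.4131/60 = 42.140218
  hemisphere S, so the sign is −
  λ: split at 3 digits → 046° and 17.689′; 46 + 17.689/60 = 46.294817
  W ⇒ negate
Point 5:
  Latitude: 38′ + 55″ = 38.91667′; 63 + 38.91667/60 = 63.648611
  S → negative
  λ: 73° + 25/60 + 49.4/3600 = 73 + 0.416667 + 0.013722 = 73.430389
  W ⇒ negate
Point 6:
  φ: degrees = first 2 digits = 23, minutes = 4.9743; 23 + 4.9743/60 = 23.082905
  S ⇒ negate
  Lon: degrees = first 3 digits = 118, minutes = 18.379; 118 + 18.379/60 = 118.306317
  E ⇒ keep positive

1. -0.12411, -0.60631
2. 3.50306, -4.56383
3. -61.08908, -0.27656
4. -42.14022, -46.29482
5. -63.64861, -73.43039
6. -23.08291, 118.30632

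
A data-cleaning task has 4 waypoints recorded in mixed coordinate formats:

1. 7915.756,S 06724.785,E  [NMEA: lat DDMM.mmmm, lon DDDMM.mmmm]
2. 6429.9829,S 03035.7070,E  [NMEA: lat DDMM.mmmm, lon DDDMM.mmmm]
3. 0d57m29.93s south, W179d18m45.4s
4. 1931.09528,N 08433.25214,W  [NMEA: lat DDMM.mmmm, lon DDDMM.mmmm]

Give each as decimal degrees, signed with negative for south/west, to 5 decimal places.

Point 1:
  Lat: split at 2 digits → 79° and 15.756′; 79 + 15.756/60 = 79.262600
  hemisphere S, so the sign is −
  Longitude: degrees = first 3 digits = 67, minutes = 24.785; 67 + 24.785/60 = 67.413083
  E ⇒ keep positive
Point 2:
  φ: split at 2 digits → 64° and 29.9829′; 64 + 29.9829/60 = 64.499715
  hemisphere S, so the sign is −
  Longitude: split at 3 digits → 030° and 35.707′; 30 + 35.707/60 = 30.595117
  E ⇒ keep positive
Point 3:
  Latitude: 0 + 57/60 + 29.93/3600 = 0.958314
  S ⇒ negate
  Longitude: 179° + 18/60 + 45.4/3600 = 179 + 0.300000 + 0.012611 = 179.312611
  W → negative
Point 4:
  φ: degrees = first 2 digits = 19, minutes = 31.09528; 19 + 31.09528/60 = 19.518255
  N → positive
  Lon: split at 3 digits → 084° and 33.25214′; 84 + 33.25214/60 = 84.554202
  W ⇒ negate

1. -79.26260, 67.41308
2. -64.49972, 30.59512
3. -0.95831, -179.31261
4. 19.51825, -84.55420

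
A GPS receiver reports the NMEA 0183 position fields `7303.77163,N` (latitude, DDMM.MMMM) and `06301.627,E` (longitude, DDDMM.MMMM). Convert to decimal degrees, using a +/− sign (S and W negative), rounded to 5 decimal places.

73.06286, 63.02712

Lat: split at 2 digits → 73° and 3.77163′; 73 + 3.77163/60 = 73.062861
N ⇒ keep positive
Longitude: degrees = first 3 digits = 63, minutes = 1.627; 63 + 1.627/60 = 63.027117
E ⇒ keep positive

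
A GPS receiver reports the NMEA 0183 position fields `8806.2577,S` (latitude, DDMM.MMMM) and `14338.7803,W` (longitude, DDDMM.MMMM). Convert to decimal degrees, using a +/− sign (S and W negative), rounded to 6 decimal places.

-88.104295, -143.646338

Latitude: degrees = first 2 digits = 88, minutes = 6.2577; 88 + 6.2577/60 = 88.1042950
S → negative
λ: degrees = first 3 digits = 143, minutes = 38.7803; 143 + 38.7803/60 = 143.6463383
W → negative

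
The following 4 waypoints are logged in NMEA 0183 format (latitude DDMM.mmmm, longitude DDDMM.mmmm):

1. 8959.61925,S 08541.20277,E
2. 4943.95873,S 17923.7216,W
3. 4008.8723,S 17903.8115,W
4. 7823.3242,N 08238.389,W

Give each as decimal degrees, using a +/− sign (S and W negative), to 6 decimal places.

Point 1:
  φ: split at 2 digits → 89° and 59.61925′; 89 + 59.61925/60 = 89.9936542
  S ⇒ negate
  Lon: degrees = first 3 digits = 85, minutes = 41.20277; 85 + 41.20277/60 = 85.6867128
  E ⇒ keep positive
Point 2:
  Latitude: split at 2 digits → 49° and 43.95873′; 49 + 43.95873/60 = 49.7326455
  S ⇒ negate
  Longitude: degrees = first 3 digits = 179, minutes = 23.7216; 179 + 23.7216/60 = 179.3953600
  W ⇒ negate
Point 3:
  Latitude: degrees = first 2 digits = 40, minutes = 8.8723; 40 + 8.8723/60 = 40.1478717
  S → negative
  Lon: split at 3 digits → 179° and 3.8115′; 179 + 3.8115/60 = 179.0635250
  W ⇒ negate
Point 4:
  Latitude: split at 2 digits → 78° and 23.3242′; 78 + 23.3242/60 = 78.3887367
  N ⇒ keep positive
  Longitude: split at 3 digits → 082° and 38.389′; 82 + 38.389/60 = 82.6398167
  W → negative

1. -89.993654, 85.686713
2. -49.732646, -179.395360
3. -40.147872, -179.063525
4. 78.388737, -82.639817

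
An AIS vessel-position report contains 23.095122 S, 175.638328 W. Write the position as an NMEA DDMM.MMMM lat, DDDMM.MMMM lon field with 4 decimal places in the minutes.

2305.7073,S / 17538.2997,W

Latitude: minutes = (23.095122 − 23) × 60 = 5.707320
λ: 175° + 0.638328 × 60 = 175° 38.299680′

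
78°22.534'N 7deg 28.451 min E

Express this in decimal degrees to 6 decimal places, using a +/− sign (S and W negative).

Lat: 22.534′ = 0.375567°; total 78.3755667
N ⇒ keep positive
Longitude: 28.451′ = 0.474183°; total 7.4741833
E ⇒ keep positive

78.375567, 7.474183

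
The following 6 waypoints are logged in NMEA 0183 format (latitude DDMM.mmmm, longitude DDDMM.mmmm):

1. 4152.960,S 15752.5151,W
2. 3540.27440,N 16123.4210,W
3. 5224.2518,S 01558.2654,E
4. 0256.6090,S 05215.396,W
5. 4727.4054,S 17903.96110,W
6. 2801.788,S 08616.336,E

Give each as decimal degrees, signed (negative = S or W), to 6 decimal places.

1. -41.882667, -157.875252
2. 35.671240, -161.390350
3. -52.404197, 15.971090
4. -2.943483, -52.256600
5. -47.456757, -179.066018
6. -28.029800, 86.272267

Point 1:
  φ: degrees = first 2 digits = 41, minutes = 52.96; 41 + 52.96/60 = 41.8826667
  hemisphere S, so the sign is −
  λ: split at 3 digits → 157° and 52.5151′; 157 + 52.5151/60 = 157.8752517
  W → negative
Point 2:
  φ: degrees = first 2 digits = 35, minutes = 40.2744; 35 + 40.2744/60 = 35.6712400
  N ⇒ keep positive
  Lon: degrees = first 3 digits = 161, minutes = 23.421; 161 + 23.421/60 = 161.3903500
  hemisphere W, so the sign is −
Point 3:
  Latitude: degrees = first 2 digits = 52, minutes = 24.2518; 52 + 24.2518/60 = 52.4041967
  S → negative
  Lon: split at 3 digits → 015° and 58.2654′; 15 + 58.2654/60 = 15.9710900
  E → positive
Point 4:
  Lat: degrees = first 2 digits = 2, minutes = 56.609; 2 + 56.609/60 = 2.9434833
  hemisphere S, so the sign is −
  λ: split at 3 digits → 052° and 15.396′; 52 + 15.396/60 = 52.2566000
  hemisphere W, so the sign is −
Point 5:
  Lat: split at 2 digits → 47° and 27.4054′; 47 + 27.4054/60 = 47.4567567
  S → negative
  λ: split at 3 digits → 179° and 3.9611′; 179 + 3.9611/60 = 179.0660183
  W → negative
Point 6:
  φ: degrees = first 2 digits = 28, minutes = 1.788; 28 + 1.788/60 = 28.0298000
  S → negative
  Longitude: split at 3 digits → 086° and 16.336′; 86 + 16.336/60 = 86.2722667
  E ⇒ keep positive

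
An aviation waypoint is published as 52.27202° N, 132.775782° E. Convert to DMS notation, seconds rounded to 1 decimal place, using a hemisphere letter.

Latitude: whole degrees 52; 16.32120′ → 16′ and 19.272″
Longitude: 0.775782° → 46.54692′; 0.54692 × 60 = 32.815″

52°16′19.3″ N, 132°46′32.8″ E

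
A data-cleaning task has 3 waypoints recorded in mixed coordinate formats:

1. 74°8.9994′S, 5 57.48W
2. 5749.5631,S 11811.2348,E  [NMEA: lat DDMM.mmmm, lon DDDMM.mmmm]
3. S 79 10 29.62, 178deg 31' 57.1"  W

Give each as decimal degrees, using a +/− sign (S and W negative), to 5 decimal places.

Point 1:
  φ: 74 + 8.9994/60 = 74.149990
  S → negative
  λ: 5 + 57.48/60 = 5.958000
  W ⇒ negate
Point 2:
  φ: degrees = first 2 digits = 57, minutes = 49.5631; 57 + 49.5631/60 = 57.826052
  S ⇒ negate
  λ: degrees = first 3 digits = 118, minutes = 11.2348; 118 + 11.2348/60 = 118.187247
  E → positive
Point 3:
  Lat: 79 + 10/60 + 29.62/3600 = 79.174894
  S ⇒ negate
  λ: 178° + 31/60 + 57.1/3600 = 178 + 0.516667 + 0.015861 = 178.532528
  hemisphere W, so the sign is −

1. -74.14999, -5.95800
2. -57.82605, 118.18725
3. -79.17489, -178.53253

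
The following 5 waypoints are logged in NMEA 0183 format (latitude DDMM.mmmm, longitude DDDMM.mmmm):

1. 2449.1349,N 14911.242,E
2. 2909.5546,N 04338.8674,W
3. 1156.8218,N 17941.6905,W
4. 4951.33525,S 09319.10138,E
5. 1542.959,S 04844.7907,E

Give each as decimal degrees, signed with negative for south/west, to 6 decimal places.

1. 24.818915, 149.187367
2. 29.159243, -43.647790
3. 11.947030, -179.694842
4. -49.855588, 93.318356
5. -15.715983, 48.746512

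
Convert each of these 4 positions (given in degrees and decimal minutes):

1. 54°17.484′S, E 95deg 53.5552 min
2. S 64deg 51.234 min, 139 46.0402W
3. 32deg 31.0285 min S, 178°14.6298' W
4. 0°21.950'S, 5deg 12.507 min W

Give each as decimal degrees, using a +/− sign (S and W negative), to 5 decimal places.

1. -54.29140, 95.89259
2. -64.85390, -139.76734
3. -32.51714, -178.24383
4. -0.36583, -5.20845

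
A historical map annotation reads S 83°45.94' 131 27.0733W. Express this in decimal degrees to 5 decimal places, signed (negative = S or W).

-83.76567, -131.45122

φ: 83 + 45.94/60 = 83.765667
S ⇒ negate
λ: 27.0733′ = 0.451222°; total 131.451222
W ⇒ negate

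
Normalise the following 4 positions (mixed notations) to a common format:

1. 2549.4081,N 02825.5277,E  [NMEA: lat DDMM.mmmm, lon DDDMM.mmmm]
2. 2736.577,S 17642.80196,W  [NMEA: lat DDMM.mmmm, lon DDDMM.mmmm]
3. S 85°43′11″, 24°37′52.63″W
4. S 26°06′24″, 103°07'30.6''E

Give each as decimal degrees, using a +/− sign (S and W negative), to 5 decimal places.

Point 1:
  φ: split at 2 digits → 25° and 49.4081′; 25 + 49.4081/60 = 25.823468
  N → positive
  λ: degrees = first 3 digits = 28, minutes = 25.5277; 28 + 25.5277/60 = 28.425462
  E ⇒ keep positive
Point 2:
  Latitude: split at 2 digits → 27° and 36.577′; 27 + 36.577/60 = 27.609617
  hemisphere S, so the sign is −
  λ: degrees = first 3 digits = 176, minutes = 42.80196; 176 + 42.80196/60 = 176.713366
  hemisphere W, so the sign is −
Point 3:
  φ: 85 + 43/60 + 11/3600 = 85.719722
  hemisphere S, so the sign is −
  λ: 24 + 37/60 + 52.63/3600 = 24.631286
  W ⇒ negate
Point 4:
  Latitude: 26° + 6/60 + 24/3600 = 26 + 0.100000 + 0.006667 = 26.106667
  hemisphere S, so the sign is −
  Longitude: 103 + 7/60 + 30.6/3600 = 103.125167
  E ⇒ keep positive

1. 25.82347, 28.42546
2. -27.60962, -176.71337
3. -85.71972, -24.63129
4. -26.10667, 103.12517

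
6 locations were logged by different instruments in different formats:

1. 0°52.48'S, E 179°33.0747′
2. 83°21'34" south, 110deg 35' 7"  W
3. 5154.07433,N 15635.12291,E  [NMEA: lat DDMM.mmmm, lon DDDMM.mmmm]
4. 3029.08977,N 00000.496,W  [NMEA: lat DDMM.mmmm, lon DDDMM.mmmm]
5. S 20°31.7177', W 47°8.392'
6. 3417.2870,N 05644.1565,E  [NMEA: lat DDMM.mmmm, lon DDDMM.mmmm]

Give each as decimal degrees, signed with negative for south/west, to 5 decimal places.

Point 1:
  Lat: 52.48′ = 0.874667°; total 0.874667
  S → negative
  Lon: 179 + 33.0747/60 = 179.551245
  E → positive
Point 2:
  φ: 83° + 21/60 + 34/3600 = 83 + 0.350000 + 0.009444 = 83.359444
  S ⇒ negate
  Longitude: 110 + 35/60 + 7/3600 = 110.585278
  W → negative
Point 3:
  φ: degrees = first 2 digits = 51, minutes = 54.07433; 51 + 54.07433/60 = 51.901239
  N ⇒ keep positive
  λ: degrees = first 3 digits = 156, minutes = 35.12291; 156 + 35.12291/60 = 156.585382
  E → positive
Point 4:
  φ: degrees = first 2 digits = 30, minutes = 29.08977; 30 + 29.08977/60 = 30.484830
  N → positive
  λ: degrees = first 3 digits = 0, minutes = 0.496; 0 + 0.496/60 = 0.008267
  W → negative
Point 5:
  Lat: 20 + 31.7177/60 = 20.528628
  S → negative
  λ: 47 + 8.392/60 = 47.139867
  W ⇒ negate
Point 6:
  Lat: split at 2 digits → 34° and 17.287′; 34 + 17.287/60 = 34.288117
  N → positive
  λ: degrees = first 3 digits = 56, minutes = 44.1565; 56 + 44.1565/60 = 56.735942
  E ⇒ keep positive

1. -0.87467, 179.55125
2. -83.35944, -110.58528
3. 51.90124, 156.58538
4. 30.48483, -0.00827
5. -20.52863, -47.13987
6. 34.28812, 56.73594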